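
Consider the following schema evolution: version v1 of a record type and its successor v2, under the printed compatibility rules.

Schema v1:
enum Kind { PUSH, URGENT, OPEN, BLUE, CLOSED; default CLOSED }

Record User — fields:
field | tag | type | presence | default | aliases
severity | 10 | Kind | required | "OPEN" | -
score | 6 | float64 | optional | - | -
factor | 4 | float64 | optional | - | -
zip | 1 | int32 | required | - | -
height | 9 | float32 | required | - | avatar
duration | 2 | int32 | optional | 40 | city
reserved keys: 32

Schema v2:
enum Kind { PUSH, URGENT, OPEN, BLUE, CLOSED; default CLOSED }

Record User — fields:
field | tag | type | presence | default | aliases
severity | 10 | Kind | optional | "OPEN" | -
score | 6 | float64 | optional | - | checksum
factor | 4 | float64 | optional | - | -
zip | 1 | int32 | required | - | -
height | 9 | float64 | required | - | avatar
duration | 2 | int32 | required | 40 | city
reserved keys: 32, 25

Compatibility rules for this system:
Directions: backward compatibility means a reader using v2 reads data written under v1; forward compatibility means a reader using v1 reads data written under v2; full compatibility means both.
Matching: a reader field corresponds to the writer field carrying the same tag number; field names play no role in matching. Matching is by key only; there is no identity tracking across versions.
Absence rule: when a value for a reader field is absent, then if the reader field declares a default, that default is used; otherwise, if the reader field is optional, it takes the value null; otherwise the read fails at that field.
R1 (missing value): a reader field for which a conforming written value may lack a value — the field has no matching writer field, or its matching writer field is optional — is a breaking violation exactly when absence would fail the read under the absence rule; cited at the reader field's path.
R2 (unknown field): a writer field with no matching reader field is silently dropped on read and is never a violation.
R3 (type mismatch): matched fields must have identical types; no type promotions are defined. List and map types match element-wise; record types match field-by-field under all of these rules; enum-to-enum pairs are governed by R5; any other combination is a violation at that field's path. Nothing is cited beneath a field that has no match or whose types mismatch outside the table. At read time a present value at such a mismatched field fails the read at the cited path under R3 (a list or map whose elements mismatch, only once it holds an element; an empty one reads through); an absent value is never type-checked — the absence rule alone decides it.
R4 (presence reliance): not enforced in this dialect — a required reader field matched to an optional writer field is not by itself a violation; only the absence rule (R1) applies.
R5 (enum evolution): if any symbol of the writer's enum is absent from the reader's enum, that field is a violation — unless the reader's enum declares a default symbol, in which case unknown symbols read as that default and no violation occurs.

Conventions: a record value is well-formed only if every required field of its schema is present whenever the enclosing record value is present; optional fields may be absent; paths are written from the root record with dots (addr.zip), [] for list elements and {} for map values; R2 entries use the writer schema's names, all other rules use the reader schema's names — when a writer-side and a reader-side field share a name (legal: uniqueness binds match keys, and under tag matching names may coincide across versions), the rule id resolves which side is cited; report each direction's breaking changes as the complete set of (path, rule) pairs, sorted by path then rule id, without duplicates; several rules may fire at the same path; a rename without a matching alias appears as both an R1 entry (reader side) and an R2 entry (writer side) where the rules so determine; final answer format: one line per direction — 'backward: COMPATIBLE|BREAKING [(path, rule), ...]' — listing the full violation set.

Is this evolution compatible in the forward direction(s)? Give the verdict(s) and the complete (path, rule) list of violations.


each type pair in User: writer, then reader
forward on User — v1 reading data written by v2:
  writer optional, Kind -> Kind: reader severity maps from writer severity
  writer optional, float64 -> float64: reader score maps from writer score
  writer optional, float64 -> float64: reader factor maps from writer factor
  writer required, int32 -> int32: reader zip maps from writer zip
  writer required, float64 -> float32: reader height maps from writer height
  writer required, int32 -> int32: reader duration maps from writer duration
  R3 fires at height
  forward on User therefore BREAKING (1)
remaining User differences; none change what is asked:
  field duration in record User: optional changed to required -> no rule fires on it in User's dialect; the asked verdict holds
  field severity in record User: required changed to optional -> no rule fires on it in User's dialect; the asked verdict holds

forward: BREAKING [(height, R3)]


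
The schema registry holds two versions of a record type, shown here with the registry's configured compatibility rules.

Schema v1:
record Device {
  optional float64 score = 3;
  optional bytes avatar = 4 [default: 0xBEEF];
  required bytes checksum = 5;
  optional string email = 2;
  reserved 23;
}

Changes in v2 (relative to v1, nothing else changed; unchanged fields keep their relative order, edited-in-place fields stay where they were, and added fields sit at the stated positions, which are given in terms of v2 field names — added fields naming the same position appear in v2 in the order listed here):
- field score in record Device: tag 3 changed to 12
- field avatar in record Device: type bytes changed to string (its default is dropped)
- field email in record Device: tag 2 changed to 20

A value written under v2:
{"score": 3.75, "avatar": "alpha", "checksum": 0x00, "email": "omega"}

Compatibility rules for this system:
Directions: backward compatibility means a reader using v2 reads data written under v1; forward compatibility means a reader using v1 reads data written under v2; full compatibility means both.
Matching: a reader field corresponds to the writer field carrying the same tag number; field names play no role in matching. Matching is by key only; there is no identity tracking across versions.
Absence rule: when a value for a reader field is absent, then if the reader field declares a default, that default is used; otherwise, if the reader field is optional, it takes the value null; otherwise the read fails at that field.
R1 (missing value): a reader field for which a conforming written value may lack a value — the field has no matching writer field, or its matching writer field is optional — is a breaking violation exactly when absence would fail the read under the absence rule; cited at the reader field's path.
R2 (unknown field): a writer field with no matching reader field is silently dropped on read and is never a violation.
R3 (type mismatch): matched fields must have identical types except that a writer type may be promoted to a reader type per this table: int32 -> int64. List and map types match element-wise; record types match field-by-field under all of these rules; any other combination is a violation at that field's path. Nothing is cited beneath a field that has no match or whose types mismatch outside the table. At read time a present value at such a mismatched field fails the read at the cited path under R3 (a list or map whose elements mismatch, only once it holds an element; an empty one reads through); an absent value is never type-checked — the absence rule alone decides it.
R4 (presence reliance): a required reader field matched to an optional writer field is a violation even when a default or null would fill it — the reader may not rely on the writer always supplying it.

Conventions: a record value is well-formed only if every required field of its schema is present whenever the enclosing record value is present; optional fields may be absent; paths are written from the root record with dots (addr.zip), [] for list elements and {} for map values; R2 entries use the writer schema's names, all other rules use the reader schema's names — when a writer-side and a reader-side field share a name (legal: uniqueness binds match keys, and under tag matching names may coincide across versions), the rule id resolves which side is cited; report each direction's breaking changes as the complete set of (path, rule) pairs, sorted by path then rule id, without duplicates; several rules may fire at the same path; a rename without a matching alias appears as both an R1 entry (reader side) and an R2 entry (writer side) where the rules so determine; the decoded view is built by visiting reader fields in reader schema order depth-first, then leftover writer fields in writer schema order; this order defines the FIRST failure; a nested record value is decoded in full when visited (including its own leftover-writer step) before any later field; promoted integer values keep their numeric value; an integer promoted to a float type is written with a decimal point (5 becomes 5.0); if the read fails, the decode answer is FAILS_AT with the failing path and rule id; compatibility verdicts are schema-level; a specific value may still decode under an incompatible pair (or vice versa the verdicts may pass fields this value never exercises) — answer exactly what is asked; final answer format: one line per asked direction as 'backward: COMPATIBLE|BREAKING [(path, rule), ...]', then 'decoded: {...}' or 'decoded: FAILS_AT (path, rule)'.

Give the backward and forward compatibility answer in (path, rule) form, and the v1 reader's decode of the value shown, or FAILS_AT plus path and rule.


backward: BREAKING [(avatar, R3)]; forward: BREAKING [(avatar, R3)]; decoded: FAILS_AT (avatar, R3)

arrows below run writer -> reader for Device
backward pass over Device, reader schema v2, writer schema v1:
  score has no writer counterpart
  avatar: paired with writer avatar (bytes -> string; writer optional)
  checksum: paired with writer checksum (bytes -> bytes; writer required)
  email has no writer counterpart
  writer field score has no reader counterpart
  writer field email has no reader counterpart
  violation R3 at avatar
  => backward verdict for Device: BREAKING, 1 violation(s)
forward pass over Device, reader schema v1, writer schema v2:
  score has no writer counterpart
  avatar: paired with writer avatar (string -> bytes; writer optional)
  checksum: paired with writer checksum (bytes -> bytes; writer required)
  email has no writer counterpart
  writer field score has no reader counterpart
  writer field email has no reader counterpart
  violation R3 at avatar
  => forward verdict for Device: BREAKING, 1 violation(s)
migrating the Device value to v1:
  score := null (not supplied -> null)
  read fails at avatar under R3
  => FAILS_AT (avatar, R3)


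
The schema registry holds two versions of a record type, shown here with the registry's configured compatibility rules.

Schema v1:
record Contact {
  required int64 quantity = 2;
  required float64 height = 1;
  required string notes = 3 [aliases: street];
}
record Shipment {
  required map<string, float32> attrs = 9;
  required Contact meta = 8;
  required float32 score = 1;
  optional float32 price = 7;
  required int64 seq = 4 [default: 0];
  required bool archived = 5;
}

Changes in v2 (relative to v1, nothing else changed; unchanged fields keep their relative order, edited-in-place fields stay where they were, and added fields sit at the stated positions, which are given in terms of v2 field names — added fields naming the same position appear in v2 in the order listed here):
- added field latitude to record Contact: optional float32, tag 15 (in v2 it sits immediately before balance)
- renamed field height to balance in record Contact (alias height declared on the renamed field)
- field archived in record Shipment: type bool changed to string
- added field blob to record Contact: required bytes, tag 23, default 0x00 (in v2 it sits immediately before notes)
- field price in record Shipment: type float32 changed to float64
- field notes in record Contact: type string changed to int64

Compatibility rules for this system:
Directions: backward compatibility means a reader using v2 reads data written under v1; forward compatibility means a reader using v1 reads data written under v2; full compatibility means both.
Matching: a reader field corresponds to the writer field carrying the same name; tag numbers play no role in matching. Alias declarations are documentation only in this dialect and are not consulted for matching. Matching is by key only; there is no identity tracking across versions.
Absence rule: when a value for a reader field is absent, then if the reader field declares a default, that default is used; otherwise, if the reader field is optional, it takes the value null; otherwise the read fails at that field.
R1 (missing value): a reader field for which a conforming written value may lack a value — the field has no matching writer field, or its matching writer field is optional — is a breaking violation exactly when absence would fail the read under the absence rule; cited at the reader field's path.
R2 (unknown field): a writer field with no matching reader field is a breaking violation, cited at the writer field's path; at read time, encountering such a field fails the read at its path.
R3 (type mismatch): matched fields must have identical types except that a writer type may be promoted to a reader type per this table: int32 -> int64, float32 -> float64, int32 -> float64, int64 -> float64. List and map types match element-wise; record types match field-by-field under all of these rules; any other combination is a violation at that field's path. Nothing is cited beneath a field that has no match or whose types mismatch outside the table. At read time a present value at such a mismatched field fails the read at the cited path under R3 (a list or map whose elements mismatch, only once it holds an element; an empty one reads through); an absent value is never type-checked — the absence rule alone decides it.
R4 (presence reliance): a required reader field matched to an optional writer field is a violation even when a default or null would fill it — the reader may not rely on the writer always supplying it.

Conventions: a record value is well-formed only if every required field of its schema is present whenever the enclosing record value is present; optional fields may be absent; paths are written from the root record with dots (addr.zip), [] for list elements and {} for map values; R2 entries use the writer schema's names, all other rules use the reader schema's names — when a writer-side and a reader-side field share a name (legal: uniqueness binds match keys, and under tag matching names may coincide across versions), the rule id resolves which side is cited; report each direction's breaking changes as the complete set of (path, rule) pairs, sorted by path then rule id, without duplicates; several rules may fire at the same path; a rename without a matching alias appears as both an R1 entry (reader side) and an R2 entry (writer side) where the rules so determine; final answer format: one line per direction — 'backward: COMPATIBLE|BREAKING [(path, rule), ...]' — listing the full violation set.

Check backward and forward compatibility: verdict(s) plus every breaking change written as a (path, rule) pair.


in Shipment below, arrows point writer -> reader
backward pass over Shipment, reader schema v2, writer schema v1:
  attrs: map<string, float32> -> map<string, float32>, writer required; from attrs
  meta: Contact -> Contact, writer required; from meta
  score: float32 -> float32, writer required; from score
  price: float32 -> float64, writer optional; from price
  seq: int64 -> int64, writer required; from seq
  archived: bool -> string, writer required; from archived
  meta.quantity: int64 -> int64, writer required; from meta.quantity
  no writer field matches reader meta.latitude
  no writer field matches reader meta.balance
  no writer field matches reader meta.blob
  meta.notes: string -> int64, writer required; from meta.notes
  writer field meta.height has no reader counterpart
  breaking: (archived, R3)
  breaking: (meta.balance, R1)
  breaking: (meta.height, R2)
  breaking: (meta.notes, R3)
  => backward verdict for Shipment: BREAKING, 4 violation(s)
forward pass over Shipment, reader schema v1, writer schema v2:
  attrs: map<string, float32> -> map<string, float32>, writer required; from attrs
  meta: Contact -> Contact, writer required; from meta
  score: float32 -> float32, writer required; from score
  price: float64 -> float32, writer optional; from price
  seq: int64 -> int64, writer required; from seq
  archived: string -> bool, writer required; from archived
  meta.quantity: int64 -> int64, writer required; from meta.quantity
  no writer field matches reader meta.height
  meta.notes: int64 -> string, writer required; from meta.notes
  writer field meta.latitude has no reader counterpart
  writer field meta.balance has no reader counterpart
  writer field meta.blob has no reader counterpart
  breaking: (archived, R3)
  breaking: (meta.balance, R2)
  breaking: (meta.blob, R2)
  breaking: (meta.height, R1)
  breaking: (meta.latitude, R2)
  breaking: (meta.notes, R3)
  breaking: (price, R3)
  => forward verdict for Shipment: BREAKING, 7 violation(s)

backward: BREAKING [(archived, R3), (meta.balance, R1), (meta.height, R2), (meta.notes, R3)]; forward: BREAKING [(archived, R3), (meta.balance, R2), (meta.blob, R2), (meta.height, R1), (meta.latitude, R2), (meta.notes, R3), (price, R3)]


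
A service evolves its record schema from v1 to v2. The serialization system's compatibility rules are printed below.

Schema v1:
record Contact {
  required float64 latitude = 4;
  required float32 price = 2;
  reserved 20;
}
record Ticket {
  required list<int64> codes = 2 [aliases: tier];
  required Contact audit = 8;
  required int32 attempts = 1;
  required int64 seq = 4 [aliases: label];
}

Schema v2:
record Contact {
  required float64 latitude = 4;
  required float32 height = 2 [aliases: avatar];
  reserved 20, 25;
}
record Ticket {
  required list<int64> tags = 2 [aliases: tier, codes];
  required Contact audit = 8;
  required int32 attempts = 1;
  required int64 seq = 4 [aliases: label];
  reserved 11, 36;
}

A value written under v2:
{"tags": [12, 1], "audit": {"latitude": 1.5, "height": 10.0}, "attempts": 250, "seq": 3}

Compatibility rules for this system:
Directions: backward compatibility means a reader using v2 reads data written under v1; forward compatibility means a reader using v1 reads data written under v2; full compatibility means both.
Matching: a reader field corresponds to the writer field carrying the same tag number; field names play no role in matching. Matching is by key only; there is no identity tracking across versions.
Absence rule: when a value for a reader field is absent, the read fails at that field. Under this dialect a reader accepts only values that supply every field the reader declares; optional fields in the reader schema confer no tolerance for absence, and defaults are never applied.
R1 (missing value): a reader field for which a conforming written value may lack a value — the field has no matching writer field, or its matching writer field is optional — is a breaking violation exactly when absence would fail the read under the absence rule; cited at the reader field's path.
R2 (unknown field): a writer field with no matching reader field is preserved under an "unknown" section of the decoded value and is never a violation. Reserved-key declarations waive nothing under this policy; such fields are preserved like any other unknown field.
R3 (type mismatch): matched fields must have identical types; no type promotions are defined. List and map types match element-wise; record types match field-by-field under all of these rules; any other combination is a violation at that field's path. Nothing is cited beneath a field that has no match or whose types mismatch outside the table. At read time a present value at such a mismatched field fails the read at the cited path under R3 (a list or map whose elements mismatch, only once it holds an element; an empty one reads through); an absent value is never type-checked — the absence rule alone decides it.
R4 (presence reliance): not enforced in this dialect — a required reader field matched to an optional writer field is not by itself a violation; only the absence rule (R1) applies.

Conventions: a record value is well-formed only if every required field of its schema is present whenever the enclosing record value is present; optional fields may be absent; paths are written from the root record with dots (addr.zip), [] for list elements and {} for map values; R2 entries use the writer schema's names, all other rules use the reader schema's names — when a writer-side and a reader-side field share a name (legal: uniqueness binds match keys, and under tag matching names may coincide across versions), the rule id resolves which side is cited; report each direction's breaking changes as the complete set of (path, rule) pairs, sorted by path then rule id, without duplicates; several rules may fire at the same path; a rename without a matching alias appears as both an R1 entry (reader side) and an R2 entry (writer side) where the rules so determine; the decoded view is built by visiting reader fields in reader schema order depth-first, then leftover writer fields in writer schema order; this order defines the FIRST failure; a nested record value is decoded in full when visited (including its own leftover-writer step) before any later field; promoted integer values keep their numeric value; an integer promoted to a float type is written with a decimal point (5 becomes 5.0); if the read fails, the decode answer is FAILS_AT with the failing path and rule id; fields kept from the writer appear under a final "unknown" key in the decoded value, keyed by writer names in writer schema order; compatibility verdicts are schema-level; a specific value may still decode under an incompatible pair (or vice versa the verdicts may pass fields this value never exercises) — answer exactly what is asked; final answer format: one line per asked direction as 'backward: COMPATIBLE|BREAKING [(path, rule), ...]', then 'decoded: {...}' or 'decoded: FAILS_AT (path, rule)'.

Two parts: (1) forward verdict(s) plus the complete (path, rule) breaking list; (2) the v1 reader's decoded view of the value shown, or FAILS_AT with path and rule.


the writer's type comes first in each Ticket pair
forward on Ticket — v1 reading data written by v2:
  list<int64> -> list<int64>, writer required: codes aligns to tags
  Contact -> Contact, writer required: audit aligns to audit
  int32 -> int32, writer required: attempts aligns to attempts
  int64 -> int64, writer required: seq aligns to seq
  float64 -> float64, writer required: audit.latitude aligns to audit.latitude
  float32 -> float32, writer required: audit.price aligns to audit.height
  nothing fires on Ticket: forward is COMPATIBLE
decoding the Ticket value with the v1 reader:
  codes := [12, 1] (from writer tags)
  audit.latitude := 1.5
  audit.price := 10.0 (from writer height)
  attempts := 250
  seq := 3
  => decoded: {"codes": [12, 1], "audit": {"latitude": 1.5, "price": 10.0}, "attempts": 250, "seq": 3}
the other Ticket changes do not affect what is asked:
  renamed field price to height in record Contact -> fires no rule on Ticket, leaving the asked answer as it is
  renamed field codes to tags in record Ticket (alias codes declared on the renamed field) -> fires no rule on Ticket, leaving the asked answer as it is

forward: COMPATIBLE []; decoded: {"codes": [12, 1], "audit": {"latitude": 1.5, "price": 10.0}, "attempts": 250, "seq": 3}


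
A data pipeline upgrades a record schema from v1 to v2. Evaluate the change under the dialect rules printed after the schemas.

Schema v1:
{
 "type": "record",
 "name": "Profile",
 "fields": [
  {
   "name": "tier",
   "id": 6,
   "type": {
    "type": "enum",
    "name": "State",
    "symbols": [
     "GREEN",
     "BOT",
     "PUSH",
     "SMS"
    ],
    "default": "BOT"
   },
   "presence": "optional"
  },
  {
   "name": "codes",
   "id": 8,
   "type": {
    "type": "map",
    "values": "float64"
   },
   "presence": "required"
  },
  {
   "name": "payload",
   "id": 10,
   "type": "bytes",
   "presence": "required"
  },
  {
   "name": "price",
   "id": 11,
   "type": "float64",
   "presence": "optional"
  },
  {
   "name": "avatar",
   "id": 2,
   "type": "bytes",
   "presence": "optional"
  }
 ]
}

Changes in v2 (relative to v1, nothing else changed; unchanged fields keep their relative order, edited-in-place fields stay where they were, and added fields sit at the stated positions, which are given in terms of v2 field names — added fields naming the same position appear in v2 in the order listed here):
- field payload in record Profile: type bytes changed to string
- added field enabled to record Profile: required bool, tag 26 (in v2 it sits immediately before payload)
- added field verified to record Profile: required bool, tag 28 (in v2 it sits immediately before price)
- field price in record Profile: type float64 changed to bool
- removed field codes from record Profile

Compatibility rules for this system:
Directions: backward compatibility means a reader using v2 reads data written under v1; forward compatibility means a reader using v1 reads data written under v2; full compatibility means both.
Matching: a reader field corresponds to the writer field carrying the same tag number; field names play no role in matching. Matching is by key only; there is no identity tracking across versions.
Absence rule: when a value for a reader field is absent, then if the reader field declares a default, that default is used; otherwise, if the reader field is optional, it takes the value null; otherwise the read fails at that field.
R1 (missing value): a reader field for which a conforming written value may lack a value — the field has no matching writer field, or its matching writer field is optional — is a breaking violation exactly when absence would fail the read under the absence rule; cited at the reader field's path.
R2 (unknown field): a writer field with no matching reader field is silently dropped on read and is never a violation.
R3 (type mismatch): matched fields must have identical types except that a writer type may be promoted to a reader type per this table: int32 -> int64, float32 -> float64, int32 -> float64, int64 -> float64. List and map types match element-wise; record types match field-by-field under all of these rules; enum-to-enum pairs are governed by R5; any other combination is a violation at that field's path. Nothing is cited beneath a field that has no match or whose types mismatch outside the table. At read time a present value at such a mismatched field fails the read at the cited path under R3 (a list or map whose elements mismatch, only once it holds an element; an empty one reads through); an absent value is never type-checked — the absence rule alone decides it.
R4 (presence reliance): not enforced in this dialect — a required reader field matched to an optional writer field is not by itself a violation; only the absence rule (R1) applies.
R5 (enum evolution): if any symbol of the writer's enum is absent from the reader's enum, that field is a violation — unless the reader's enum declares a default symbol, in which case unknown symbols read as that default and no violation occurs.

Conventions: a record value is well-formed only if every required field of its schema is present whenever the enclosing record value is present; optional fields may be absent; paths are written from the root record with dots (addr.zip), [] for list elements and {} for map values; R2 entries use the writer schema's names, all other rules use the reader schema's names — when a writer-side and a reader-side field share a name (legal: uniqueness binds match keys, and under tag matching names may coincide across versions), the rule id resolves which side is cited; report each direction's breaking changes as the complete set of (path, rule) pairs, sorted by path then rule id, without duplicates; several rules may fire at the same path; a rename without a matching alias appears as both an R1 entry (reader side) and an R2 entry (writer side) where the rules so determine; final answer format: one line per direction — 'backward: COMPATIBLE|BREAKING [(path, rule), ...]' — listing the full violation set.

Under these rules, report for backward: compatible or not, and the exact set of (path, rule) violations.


backward: BREAKING [(enabled, R1), (payload, R3), (price, R3), (verified, R1)]

in Profile below, arrows point writer -> reader
backward on Profile — v2 reading data written by v1:
  tier <- tier (State -> State, writer optional)
  no writer field matches reader enabled
  payload <- payload (bytes -> string, writer required)
  no writer field matches reader verified
  price <- price (float64 -> bool, writer optional)
  avatar <- avatar (bytes -> bytes, writer optional)
  writer field codes has no reader counterpart
  breaking: (enabled, R1)
  breaking: (payload, R3)
  breaking: (price, R3)
  breaking: (verified, R1)
  => backward verdict for Profile: BREAKING, 4 violation(s)
diffs on Profile not affecting the asked answer:
  removed field codes from record Profile -> matters only for Profile's forward compatibility — outside the asked direction


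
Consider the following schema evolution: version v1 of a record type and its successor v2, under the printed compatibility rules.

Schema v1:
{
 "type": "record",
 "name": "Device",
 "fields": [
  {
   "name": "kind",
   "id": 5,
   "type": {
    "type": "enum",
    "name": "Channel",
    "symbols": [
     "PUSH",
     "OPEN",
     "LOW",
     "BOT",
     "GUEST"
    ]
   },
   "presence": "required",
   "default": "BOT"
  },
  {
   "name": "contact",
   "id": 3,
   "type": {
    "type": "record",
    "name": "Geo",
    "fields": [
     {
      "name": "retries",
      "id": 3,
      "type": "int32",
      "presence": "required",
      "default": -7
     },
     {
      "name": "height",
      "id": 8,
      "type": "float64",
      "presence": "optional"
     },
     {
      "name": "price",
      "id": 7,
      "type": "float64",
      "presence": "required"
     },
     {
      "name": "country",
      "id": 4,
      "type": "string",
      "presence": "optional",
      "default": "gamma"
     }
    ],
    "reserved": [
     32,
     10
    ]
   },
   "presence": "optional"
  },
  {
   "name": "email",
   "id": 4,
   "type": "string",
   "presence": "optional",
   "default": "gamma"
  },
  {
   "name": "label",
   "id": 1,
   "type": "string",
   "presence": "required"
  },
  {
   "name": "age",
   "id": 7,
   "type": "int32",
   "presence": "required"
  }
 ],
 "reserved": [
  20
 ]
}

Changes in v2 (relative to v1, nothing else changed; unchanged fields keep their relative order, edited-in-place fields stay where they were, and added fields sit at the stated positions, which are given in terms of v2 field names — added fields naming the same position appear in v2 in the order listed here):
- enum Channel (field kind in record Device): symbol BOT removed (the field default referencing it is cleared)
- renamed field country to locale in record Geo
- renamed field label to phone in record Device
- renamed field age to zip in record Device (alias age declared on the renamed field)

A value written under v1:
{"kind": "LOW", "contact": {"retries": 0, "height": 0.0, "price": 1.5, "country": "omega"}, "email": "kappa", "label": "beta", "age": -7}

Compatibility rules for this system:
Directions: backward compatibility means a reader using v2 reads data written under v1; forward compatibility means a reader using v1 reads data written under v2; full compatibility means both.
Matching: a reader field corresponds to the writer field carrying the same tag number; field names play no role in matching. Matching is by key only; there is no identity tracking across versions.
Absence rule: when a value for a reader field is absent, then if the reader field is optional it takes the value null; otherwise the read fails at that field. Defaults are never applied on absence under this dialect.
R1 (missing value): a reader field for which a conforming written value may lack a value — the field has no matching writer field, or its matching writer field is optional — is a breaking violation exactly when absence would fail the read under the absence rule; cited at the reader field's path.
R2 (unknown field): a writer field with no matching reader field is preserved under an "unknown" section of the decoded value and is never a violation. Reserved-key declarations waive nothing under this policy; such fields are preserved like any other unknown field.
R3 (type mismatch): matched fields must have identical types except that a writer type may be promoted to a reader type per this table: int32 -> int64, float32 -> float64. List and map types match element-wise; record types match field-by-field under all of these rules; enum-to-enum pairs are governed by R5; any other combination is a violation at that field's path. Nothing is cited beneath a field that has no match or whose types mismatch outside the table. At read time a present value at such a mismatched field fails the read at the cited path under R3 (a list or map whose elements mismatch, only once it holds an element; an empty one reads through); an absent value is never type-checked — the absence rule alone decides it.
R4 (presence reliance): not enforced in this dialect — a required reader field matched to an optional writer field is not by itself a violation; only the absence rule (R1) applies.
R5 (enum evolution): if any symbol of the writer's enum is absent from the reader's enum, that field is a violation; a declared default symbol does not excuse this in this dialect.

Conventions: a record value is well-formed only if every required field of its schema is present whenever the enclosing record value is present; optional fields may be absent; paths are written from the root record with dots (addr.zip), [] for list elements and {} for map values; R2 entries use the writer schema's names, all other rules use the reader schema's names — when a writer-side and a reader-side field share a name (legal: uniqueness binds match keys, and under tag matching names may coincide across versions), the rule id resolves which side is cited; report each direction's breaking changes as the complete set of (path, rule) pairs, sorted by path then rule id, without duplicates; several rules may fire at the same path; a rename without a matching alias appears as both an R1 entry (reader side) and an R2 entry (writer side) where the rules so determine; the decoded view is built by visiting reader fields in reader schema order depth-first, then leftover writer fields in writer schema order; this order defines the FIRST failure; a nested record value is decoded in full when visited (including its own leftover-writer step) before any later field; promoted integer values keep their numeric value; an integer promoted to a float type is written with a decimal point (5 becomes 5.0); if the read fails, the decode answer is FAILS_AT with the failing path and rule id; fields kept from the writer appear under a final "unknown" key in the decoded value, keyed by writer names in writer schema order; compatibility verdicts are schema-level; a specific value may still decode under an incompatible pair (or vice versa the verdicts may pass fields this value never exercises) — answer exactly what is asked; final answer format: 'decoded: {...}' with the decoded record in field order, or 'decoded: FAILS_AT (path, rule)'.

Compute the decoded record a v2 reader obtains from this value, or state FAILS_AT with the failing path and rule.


each type pair in Device: writer, then reader
decode (reader v2):
  kind := "LOW"
  contact.retries := 0
  contact.height := 0.0
  contact.price := 1.5
  contact.locale := "omega" (from writer country)
  email := "kappa"
  phone := "beta" (from writer label)
  zip := -7 (from writer age)
  => decoded: {"kind": "LOW", "contact": {"retries": 0, "height": 0.0, "price": 1.5, "locale": "omega"}, "email": "kappa", "phone": "beta", "zip": -7}
checking off the Device differences that do not matter here:
  enum Channel (field kind in record Device): symbol BOT removed (the field default referencing it is cleared) -> affects the rule determinations only; this particular Device value decodes identically

decoded: {"kind": "LOW", "contact": {"retries": 0, "height": 0.0, "price": 1.5, "locale": "omega"}, "email": "kappa", "phone": "beta", "zip": -7}


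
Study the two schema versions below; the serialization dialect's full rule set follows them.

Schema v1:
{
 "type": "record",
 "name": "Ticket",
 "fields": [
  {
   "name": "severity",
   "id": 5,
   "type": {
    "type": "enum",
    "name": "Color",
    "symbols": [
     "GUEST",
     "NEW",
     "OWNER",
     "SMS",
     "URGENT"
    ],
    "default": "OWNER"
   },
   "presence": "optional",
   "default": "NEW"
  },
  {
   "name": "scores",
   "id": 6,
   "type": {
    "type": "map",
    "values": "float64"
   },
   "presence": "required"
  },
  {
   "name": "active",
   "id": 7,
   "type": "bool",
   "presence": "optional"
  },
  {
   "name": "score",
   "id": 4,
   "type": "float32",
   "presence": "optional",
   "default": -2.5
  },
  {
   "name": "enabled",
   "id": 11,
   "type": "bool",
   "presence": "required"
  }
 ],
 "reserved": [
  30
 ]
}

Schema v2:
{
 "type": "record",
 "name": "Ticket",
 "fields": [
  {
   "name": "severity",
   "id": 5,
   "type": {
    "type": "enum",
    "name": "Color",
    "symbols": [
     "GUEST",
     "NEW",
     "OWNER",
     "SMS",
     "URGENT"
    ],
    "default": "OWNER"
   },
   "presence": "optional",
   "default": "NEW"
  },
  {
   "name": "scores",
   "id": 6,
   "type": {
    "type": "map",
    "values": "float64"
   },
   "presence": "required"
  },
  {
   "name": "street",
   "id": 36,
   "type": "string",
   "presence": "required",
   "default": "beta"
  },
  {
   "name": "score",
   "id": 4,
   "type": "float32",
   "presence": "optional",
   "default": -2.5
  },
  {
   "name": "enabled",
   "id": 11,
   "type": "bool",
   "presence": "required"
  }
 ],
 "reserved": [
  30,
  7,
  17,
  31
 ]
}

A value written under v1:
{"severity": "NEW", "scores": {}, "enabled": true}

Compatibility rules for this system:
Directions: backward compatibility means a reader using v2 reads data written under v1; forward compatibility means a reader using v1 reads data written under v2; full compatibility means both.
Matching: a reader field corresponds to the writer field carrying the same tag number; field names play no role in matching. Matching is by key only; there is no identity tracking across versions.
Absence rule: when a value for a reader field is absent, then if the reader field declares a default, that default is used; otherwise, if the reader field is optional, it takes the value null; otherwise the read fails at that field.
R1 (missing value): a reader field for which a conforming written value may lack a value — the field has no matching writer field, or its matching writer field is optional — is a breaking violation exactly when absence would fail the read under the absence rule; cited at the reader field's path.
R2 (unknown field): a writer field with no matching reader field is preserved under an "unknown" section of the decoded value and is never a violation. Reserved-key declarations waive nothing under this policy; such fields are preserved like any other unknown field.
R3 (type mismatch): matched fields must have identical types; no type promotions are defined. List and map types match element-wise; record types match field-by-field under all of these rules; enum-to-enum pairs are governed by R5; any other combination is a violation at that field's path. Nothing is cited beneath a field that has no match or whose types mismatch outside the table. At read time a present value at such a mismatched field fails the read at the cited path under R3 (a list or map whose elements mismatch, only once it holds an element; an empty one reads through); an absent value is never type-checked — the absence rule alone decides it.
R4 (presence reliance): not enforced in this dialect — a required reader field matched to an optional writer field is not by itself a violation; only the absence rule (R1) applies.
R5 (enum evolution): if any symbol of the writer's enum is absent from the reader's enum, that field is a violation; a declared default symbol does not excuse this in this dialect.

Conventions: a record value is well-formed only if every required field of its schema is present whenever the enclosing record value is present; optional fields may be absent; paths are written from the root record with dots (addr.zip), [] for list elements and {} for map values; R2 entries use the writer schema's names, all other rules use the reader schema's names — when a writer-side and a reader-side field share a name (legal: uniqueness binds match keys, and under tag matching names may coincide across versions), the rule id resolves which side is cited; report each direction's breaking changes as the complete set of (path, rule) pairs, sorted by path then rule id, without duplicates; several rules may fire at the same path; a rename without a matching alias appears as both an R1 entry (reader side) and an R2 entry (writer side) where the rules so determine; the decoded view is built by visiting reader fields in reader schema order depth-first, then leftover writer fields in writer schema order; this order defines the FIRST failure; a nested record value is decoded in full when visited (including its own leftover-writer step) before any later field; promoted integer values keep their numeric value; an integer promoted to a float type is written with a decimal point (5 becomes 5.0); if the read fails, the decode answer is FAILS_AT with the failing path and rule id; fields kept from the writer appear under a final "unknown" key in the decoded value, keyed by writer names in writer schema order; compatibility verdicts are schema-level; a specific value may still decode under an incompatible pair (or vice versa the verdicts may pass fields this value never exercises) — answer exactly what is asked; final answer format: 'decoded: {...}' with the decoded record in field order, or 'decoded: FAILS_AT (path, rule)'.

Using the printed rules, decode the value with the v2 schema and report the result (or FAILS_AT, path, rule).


decoded: {"severity": "NEW", "scores": {}, "street": "beta", "score": -2.5, "enabled": true}

arrows below run writer -> reader for Ticket
migrating the Ticket value to v2:
  severity := "NEW"
  scores := {}
  street := "beta" (no value, default fills)
  score := -2.5 (no value, default fills)
  enabled := true
  => decoded: {"severity": "NEW", "scores": {}, "street": "beta", "score": -2.5, "enabled": true}
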